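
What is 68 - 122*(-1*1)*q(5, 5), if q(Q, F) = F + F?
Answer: 1288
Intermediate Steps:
q(Q, F) = 2*F
68 - 122*(-1*1)*q(5, 5) = 68 - 122*(-1*1)*2*5 = 68 - (-122)*10 = 68 - 122*(-10) = 68 + 1220 = 1288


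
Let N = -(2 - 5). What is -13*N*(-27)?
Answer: 1053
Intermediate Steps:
N = 3 (N = -1*(-3) = 3)
-13*N*(-27) = -13*3*(-27) = -39*(-27) = 1053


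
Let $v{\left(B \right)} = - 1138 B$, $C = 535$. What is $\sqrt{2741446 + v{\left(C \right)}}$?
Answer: $2 \sqrt{533154} \approx 1460.3$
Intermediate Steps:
$\sqrt{2741446 + v{\left(C \right)}} = \sqrt{2741446 - 608830} = \sqrt{2132616} = 2 \sqrt{533154}$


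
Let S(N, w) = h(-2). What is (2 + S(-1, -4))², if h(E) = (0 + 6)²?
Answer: 1444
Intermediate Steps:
h(E) = 36 (h(E) = 6² = 36)
S(N, w) = 36
(2 + S(-1, -4))² = (2 + 36)² = 38² = 1444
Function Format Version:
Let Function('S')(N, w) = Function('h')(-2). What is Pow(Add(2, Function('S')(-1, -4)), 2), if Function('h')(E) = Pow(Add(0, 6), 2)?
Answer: 1444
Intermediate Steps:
Function('h')(E) = 36 (Function('h')(E) = Pow(6, 2) = 36)
Function('S')(N, w) = 36
Pow(Add(2, Function('S')(-1, -4)), 2) = Pow(Add(2, 36), 2) = Pow(38, 2) = 1444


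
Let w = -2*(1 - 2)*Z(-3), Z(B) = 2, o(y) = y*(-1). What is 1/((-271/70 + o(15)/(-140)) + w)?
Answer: 140/33 ≈ 4.2424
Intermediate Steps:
o(y) = -y
w = 4 (w = -2*(1 - 2)*2 = -(-2)*2 = -2*(-2) = 4)
1/((-271/70 + o(15)/(-140)) + w) = 1/((-271/70 - 1*15/(-140)) + 4) = 1/((-271*1/70 - 15*(-1/140)) + 4) = 1/((-271/70 + 3/28) + 4) = 1/(-527/140 + 4) = 1/(33/140) = 140/33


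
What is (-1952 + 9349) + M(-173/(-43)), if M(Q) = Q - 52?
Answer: 316008/43 ≈ 7349.0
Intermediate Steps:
M(Q) = -52 + Q
(-1952 + 9349) + M(-173/(-43)) = (-1952 + 9349) + (-52 - 173/(-43)) = 7397 + (-52 - 173*(-1/43)) = 7397 + (-52 + 173/43) = 7397 - 2063/43 = 316008/43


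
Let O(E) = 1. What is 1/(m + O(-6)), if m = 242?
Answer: 1/243 ≈ 0.0041152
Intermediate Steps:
1/(m + O(-6)) = 1/(242 + 1) = 1/243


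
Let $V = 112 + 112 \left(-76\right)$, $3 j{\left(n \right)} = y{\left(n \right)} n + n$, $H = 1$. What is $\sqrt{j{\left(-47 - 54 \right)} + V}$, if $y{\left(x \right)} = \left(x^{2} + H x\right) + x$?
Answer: $\frac{40 i \sqrt{1941}}{3} \approx 587.42 i$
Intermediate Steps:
$y{\left(x \right)} = x^{2} + 2 x$ ($y{\left(x \right)} = \left(x^{2} + 1 x\right) + x = \left(x^{2} + x\right) + x = \left(x + x^{2}\right) + x = x^{2} + 2 x$)
$j{\left(n \right)} = \frac{n}{3} + \frac{n^{2} \left(2 + n\right)}{3}$ ($j{\left(n \right)} = \frac{n \left(2 + n\right) n + n}{3} = \frac{n^{2} \left(2 + n\right) + n}{3} = \frac{n + n^{2} \left(2 + n\right)}{3} = \frac{n}{3} + \frac{n^{2} \left(2 + n\right)}{3}$)
$V = -8400$ ($V = 112 - 8512 = -8400$)
$\sqrt{j{\left(-47 - 54 \right)} + V} = \sqrt{\frac{\left(-47 - 54\right) \left(1 + \left(-47 - 54\right) \left(2 - 101\right)\right)}{3} - 8400} = \sqrt{\frac{1}{3} \left(-101\right) \left(1 - 101 \left(2 - 101\right)\right) - 8400} = \sqrt{\frac{1}{3} \left(-101\right) \left(1 - -9999\right) - 8400} = \sqrt{\frac{1}{3} \left(-101\right) \left(1 + 9999\right) - 8400} = \sqrt{\frac{1}{3} \left(-101\right) 10000 - 8400} = \sqrt{- \frac{1010000}{3} - 8400} = \sqrt{- \frac{1035200}{3}} = \frac{40 i \sqrt{1941}}{3}$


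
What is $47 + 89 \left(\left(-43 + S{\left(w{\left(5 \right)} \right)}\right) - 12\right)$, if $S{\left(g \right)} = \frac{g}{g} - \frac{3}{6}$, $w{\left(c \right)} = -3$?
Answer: $- \frac{9607}{2} \approx -4803.5$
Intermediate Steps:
$S{\left(g \right)} = \frac{1}{2}$ ($S{\left(g \right)} = 1 - \frac{1}{2} = \frac{1}{2}$)
$47 + 89 \left(\left(-43 + S{\left(w{\left(5 \right)} \right)}\right) - 12\right) = 47 + 89 \left(\left(-43 + \frac{1}{2}\right) - 12\right) = 47 + 89 \left(- \frac{85}{2} - 12\right) = 47 + 89 \left(- \frac{109}{2}\right) = 47 - \frac{9701}{2} = - \frac{9607}{2}$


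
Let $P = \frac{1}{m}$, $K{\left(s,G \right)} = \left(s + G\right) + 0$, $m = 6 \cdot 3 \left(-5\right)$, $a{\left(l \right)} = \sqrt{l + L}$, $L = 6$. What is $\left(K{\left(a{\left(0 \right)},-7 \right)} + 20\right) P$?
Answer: $- \frac{13}{90} - \frac{\sqrt{6}}{90} \approx -0.17166$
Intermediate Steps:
$a{\left(l \right)} = \sqrt{6 + l}$ ($a{\left(l \right)} = \sqrt{l + 6} = \sqrt{6 + l}$)
$m = -90$ ($m = 18 \left(-5\right) = -90$)
$K{\left(s,G \right)} = G + s$ ($K{\left(s,G \right)} = \left(G + s\right) + 0 = G + s$)
$P = - \frac{1}{90}$ ($P = \frac{1}{-90} = - \frac{1}{90} \approx -0.011111$)
$\left(K{\left(a{\left(0 \right)},-7 \right)} + 20\right) P = \left(\left(-7 + \sqrt{6 + 0}\right) + 20\right) \left(- \frac{1}{90}\right) = \left(\left(-7 + \sqrt{6}\right) + 20\right) \left(- \frac{1}{90}\right) = \left(13 + \sqrt{6}\right) \left(- \frac{1}{90}\right) = - \frac{13}{90} - \frac{\sqrt{6}}{90}$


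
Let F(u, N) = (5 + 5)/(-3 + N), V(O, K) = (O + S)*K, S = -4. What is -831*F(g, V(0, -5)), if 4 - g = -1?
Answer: -8310/17 ≈ -488.82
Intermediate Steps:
g = 5 (g = 4 - 1*(-1) = 4 + 1 = 5)
V(O, K) = K*(-4 + O) (V(O, K) = (O - 4)*K = (-4 + O)*K = K*(-4 + O))
F(u, N) = 10/(-3 + N)
-831*F(g, V(0, -5)) = -8310/(-3 - 5*(-4 + 0)) = -8310/(-3 - 5*(-4)) = -8310/(-3 + 20) = -8310/17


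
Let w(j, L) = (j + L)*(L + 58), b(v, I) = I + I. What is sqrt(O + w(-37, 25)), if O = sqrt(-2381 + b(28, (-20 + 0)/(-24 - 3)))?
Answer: sqrt(-8964 + I*sqrt(192741))/3 ≈ 0.7726 + 31.569*I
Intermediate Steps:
b(v, I) = 2*I
w(j, L) = (58 + L)*(L + j) (w(j, L) = (L + j)*(58 + L) = (58 + L)*(L + j))
O = I*sqrt(192741)/9 (O = sqrt(-2381 + 2*((-20 + 0)/(-24 - 3))) = sqrt(-2381 + 2*(-20/(-27))) = sqrt(-2381 + 2*(-20*(-1/27))) = sqrt(-2381 + 2*(20/27)) = sqrt(-2381 + 40/27) = sqrt(-64247/27) = I*sqrt(192741)/9 ≈ 48.78*I)
sqrt(O + w(-37, 25)) = sqrt(I*sqrt(192741)/9 + (25**2 + 58*25 + 58*(-37) + 25*(-37))) = sqrt(I*sqrt(192741)/9 + (625 + 1450 - 2146 - 925)) = sqrt(I*sqrt(192741)/9 - 996) = sqrt(-996 + I*sqrt(192741)/9)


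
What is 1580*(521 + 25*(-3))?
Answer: 704680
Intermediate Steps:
1580*(521 + 25*(-3)) = 1580*(521 - 75) = 1580*446 = 704680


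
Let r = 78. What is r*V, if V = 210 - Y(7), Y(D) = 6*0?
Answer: 16380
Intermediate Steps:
Y(D) = 0
V = 210 (V = 210 - 1*0 = 210 + 0 = 210)
r*V = 78*210 = 16380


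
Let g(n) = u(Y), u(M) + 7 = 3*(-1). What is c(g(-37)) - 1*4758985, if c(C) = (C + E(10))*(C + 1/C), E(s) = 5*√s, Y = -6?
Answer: -4758884 - 101*√10/2 ≈ -4.7590e+6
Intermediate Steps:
u(M) = -10 (u(M) = -7 + 3*(-1) = -7 - 3 = -10)
g(n) = -10
c(C) = (C + 1/C)*(C + 5*√10) (c(C) = (C + 5*√10)*(C + 1/C) = (C + 1/C)*(C + 5*√10))
c(g(-37)) - 1*4758985 = (1 + (-10)² + 5*(-10)*√10 + 5*√10/(-10)) - 1*4758985 = (1 + 100 - 50*√10 + 5*√10*(-⅒)) - 4758985 = (1 + 100 - 50*√10 - √10/2) - 4758985 = (101 - 101*√10/2) - 4758985 = -4758884 - 101*√10/2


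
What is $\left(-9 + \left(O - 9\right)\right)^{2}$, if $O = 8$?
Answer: $100$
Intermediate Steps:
$\left(-9 + \left(O - 9\right)\right)^{2} = \left(-9 + \left(8 - 9\right)\right)^{2} = \left(-9 - 1\right)^{2} = \left(-10\right)^{2} = 100$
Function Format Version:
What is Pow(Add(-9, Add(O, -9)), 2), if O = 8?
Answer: 100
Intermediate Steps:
Pow(Add(-9, Add(O, -9)), 2) = Pow(Add(-9, Add(8, -9)), 2) = Pow(Add(-9, -1), 2) = Pow(-10, 2) = 100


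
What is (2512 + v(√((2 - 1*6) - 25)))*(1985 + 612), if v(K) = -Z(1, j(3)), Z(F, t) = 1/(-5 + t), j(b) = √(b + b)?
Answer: 123962601/19 + 2597*√6/19 ≈ 6.5247e+6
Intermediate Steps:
j(b) = √2*√b (j(b) = √(2*b) = √2*√b)
v(K) = -1/(-5 + √6) (v(K) = -1/(-5 + √2*√3) = -1/(-5 + √6))
(2512 + v(√((2 - 1*6) - 25)))*(1985 + 612) = (2512 + (5/19 + √6/19))*(1985 + 612) = (47733/19 + √6/19)*2597 = 123962601/19 + 2597*√6/19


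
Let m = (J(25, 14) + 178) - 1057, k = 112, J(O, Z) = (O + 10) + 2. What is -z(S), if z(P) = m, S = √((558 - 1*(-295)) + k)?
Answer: 842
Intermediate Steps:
J(O, Z) = 12 + O (J(O, Z) = (10 + O) + 2 = 12 + O)
S = √965 (S = √((558 - 1*(-295)) + 112) = √((558 + 295) + 112) = √(853 + 112) = √965 ≈ 31.064)
m = -842 (m = ((12 + 25) + 178) - 1057 = (37 + 178) - 1057 = 215 - 1057 = -842)
z(P) = -842
-z(S) = -1*(-842) = 842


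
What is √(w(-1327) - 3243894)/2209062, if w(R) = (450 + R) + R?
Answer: I*√3246098/2209062 ≈ 0.00081559*I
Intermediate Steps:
w(R) = 450 + 2*R
√(w(-1327) - 3243894)/2209062 = √((450 + 2*(-1327)) - 3243894)/2209062 = √((450 - 2654) - 3243894)*(1/2209062) = √(-2204 - 3243894)*(1/2209062) = √(-3246098)*(1/2209062) = (I*√3246098)*(1/2209062) = I*√3246098/2209062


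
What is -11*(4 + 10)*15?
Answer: -2310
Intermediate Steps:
-11*(4 + 10)*15 = -11*14*15 = -154*15 = -2310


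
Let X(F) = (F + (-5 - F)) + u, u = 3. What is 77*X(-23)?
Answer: -154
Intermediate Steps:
X(F) = -2 (X(F) = (F + (-5 - F)) + 3 = -5 + 3 = -2)
77*X(-23) = 77*(-2) = -154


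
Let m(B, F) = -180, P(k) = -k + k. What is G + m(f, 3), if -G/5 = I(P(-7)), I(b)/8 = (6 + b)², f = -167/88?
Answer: -1620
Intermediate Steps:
P(k) = 0
f = -167/88 (f = -167*1/88 = -167/88 ≈ -1.8977)
I(b) = 8*(6 + b)²
G = -1440 (G = -40*(6 + 0)² = -40*6² = -40*36 = -5*288 = -1440)
G + m(f, 3) = -1440 - 180 = -1620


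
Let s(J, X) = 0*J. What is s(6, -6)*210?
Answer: 0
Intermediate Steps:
s(J, X) = 0
s(6, -6)*210 = 0*210 = 0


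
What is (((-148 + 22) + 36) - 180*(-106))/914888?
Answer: 9495/457444 ≈ 0.020757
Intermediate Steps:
(((-148 + 22) + 36) - 180*(-106))/914888 = ((-126 + 36) + 19080)*(1/914888) = (-90 + 19080)*(1/914888) = 18990*(1/914888) = 9495/457444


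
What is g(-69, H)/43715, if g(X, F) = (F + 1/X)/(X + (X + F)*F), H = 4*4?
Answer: -1103/2765979195 ≈ -3.9877e-7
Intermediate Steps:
H = 16
g(X, F) = (F + 1/X)/(X + F*(F + X)) (g(X, F) = (F + 1/X)/(X + (F + X)*F) = (F + 1/X)/(X + F*(F + X)))
g(-69, H)/43715 = ((1 + 16*(-69))/((-69)*(-69 + 16² + 16*(-69))))/43715 = -(1 - 1104)/(69*(-69 + 256 - 1104))*(1/43715) = -1/69*(-1103)/(-917)*(1/43715) = -1/69*(-1/917)*(-1103)*(1/43715) = -1103/63273*1/43715 = -1103/2765979195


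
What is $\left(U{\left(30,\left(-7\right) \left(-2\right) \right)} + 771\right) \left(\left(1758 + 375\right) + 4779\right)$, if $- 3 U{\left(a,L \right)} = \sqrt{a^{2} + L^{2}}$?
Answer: $5329152 - 4608 \sqrt{274} \approx 5.2529 \cdot 10^{6}$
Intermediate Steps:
$U{\left(a,L \right)} = - \frac{\sqrt{L^{2} + a^{2}}}{3}$ ($U{\left(a,L \right)} = - \frac{\sqrt{a^{2} + L^{2}}}{3} = - \frac{\sqrt{L^{2} + a^{2}}}{3}$)
$\left(U{\left(30,\left(-7\right) \left(-2\right) \right)} + 771\right) \left(\left(1758 + 375\right) + 4779\right) = \left(- \frac{\sqrt{\left(\left(-7\right) \left(-2\right)\right)^{2} + 30^{2}}}{3} + 771\right) \left(\left(1758 + 375\right) + 4779\right) = \left(- \frac{\sqrt{14^{2} + 900}}{3} + 771\right) \left(2133 + 4779\right) = \left(- \frac{\sqrt{196 + 900}}{3} + 771\right) 6912 = \left(- \frac{\sqrt{1096}}{3} + 771\right) 6912 = \left(- \frac{2 \sqrt{274}}{3} + 771\right) 6912 = \left(771 - \frac{2 \sqrt{274}}{3}\right) 6912 = 5329152 - 4608 \sqrt{274}$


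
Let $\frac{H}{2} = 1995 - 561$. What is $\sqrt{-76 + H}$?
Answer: $2 \sqrt{698} \approx 52.839$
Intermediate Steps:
$H = 2868$ ($H = 2 \left(1995 - 561\right) = 2 \cdot 1434 = 2868$)
$\sqrt{-76 + H} = \sqrt{-76 + 2868} = \sqrt{2792} = 2 \sqrt{698}$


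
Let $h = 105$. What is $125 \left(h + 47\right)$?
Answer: $19000$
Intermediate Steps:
$125 \left(h + 47\right) = 125 \left(105 + 47\right) = 125 \cdot 152 = 19000$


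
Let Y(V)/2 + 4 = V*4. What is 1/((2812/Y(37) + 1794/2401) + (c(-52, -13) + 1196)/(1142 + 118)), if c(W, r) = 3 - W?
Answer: 864360/9943541 ≈ 0.086927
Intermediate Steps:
Y(V) = -8 + 8*V (Y(V) = -8 + 2*(V*4) = -8 + 2*(4*V) = -8 + 8*V)
1/((2812/Y(37) + 1794/2401) + (c(-52, -13) + 1196)/(1142 + 118)) = 1/((2812/(-8 + 8*37) + 1794/2401) + ((3 - 1*(-52)) + 1196)/(1142 + 118)) = 1/((2812/(-8 + 296) + 1794*(1/2401)) + ((3 + 52) + 1196)/1260) = 1/((2812/288 + 1794/2401) + (55 + 1196)*(1/1260)) = 1/((2812*(1/288) + 1794/2401) + 1251*(1/1260)) = 1/((703/72 + 1794/2401) + 139/140) = 1/(1817071/172872 + 139/140) = 1/(9943541/864360) = 864360/9943541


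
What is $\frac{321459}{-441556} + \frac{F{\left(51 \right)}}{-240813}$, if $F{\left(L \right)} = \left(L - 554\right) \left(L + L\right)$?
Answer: $- \frac{18252344677}{35444141676} \approx -0.51496$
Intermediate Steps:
$F{\left(L \right)} = 2 L \left(-554 + L\right)$ ($F{\left(L \right)} = \left(-554 + L\right) 2 L = 2 L \left(-554 + L\right)$)
$\frac{321459}{-441556} + \frac{F{\left(51 \right)}}{-240813} = \frac{321459}{-441556} + \frac{2 \cdot 51 \left(-554 + 51\right)}{-240813} = 321459 \left(- \frac{1}{441556}\right) + 2 \cdot 51 \left(-503\right) \left(- \frac{1}{240813}\right) = - \frac{321459}{441556} - - \frac{17102}{80271} = - \frac{321459}{441556} + \frac{17102}{80271} = - \frac{18252344677}{35444141676}$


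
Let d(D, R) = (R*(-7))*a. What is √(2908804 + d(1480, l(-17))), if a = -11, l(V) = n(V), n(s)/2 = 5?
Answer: 3*√323286 ≈ 1705.7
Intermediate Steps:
n(s) = 10 (n(s) = 2*5 = 10)
l(V) = 10
d(D, R) = 77*R (d(D, R) = (R*(-7))*(-11) = -7*R*(-11) = 77*R)
√(2908804 + d(1480, l(-17))) = √(2908804 + 77*10) = √(2908804 + 770) = √2909574 = 3*√323286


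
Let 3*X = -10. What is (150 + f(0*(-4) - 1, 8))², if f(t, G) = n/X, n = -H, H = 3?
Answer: 2277081/100 ≈ 22771.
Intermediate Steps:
X = -10/3 (X = (⅓)*(-10) = -10/3 ≈ -3.3333)
n = -3 (n = -1*3 = -3)
f(t, G) = 9/10 (f(t, G) = -3/(-10/3) = -3*(-3/10) = 9/10)
(150 + f(0*(-4) - 1, 8))² = (150 + 9/10)² = (1509/10)² = 2277081/100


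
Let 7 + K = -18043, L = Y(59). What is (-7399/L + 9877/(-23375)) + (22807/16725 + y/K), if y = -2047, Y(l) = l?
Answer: -4872723239507/39184835250 ≈ -124.35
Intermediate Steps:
L = 59
K = -18050 (K = -7 - 18043 = -18050)
(-7399/L + 9877/(-23375)) + (22807/16725 + y/K) = (-7399/59 + 9877/(-23375)) + (22807/16725 - 2047/(-18050)) = (-7399*1/59 + 9877*(-1/23375)) + (22807*(1/16725) - 2047*(-1/18050)) = (-7399/59 - 581/1375) + (22807/16725 + 2047/18050) = -10207904/81125 + 17836097/12075450 = -4872723239507/39184835250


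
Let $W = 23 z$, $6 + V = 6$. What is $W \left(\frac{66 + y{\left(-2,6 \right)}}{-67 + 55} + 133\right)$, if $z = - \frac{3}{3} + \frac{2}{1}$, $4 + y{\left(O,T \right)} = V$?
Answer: $\frac{17641}{6} \approx 2940.2$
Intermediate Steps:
$V = 0$ ($V = -6 + 6 = 0$)
$y{\left(O,T \right)} = -4$ ($y{\left(O,T \right)} = -4 + 0 = -4$)
$z = 1$ ($z = \left(-3\right) \frac{1}{3} + 2 \cdot 1 = -1 + 2 = 1$)
$W = 23$ ($W = 23 \cdot 1 = 23$)
$W \left(\frac{66 + y{\left(-2,6 \right)}}{-67 + 55} + 133\right) = 23 \left(\frac{66 - 4}{-67 + 55} + 133\right) = 23 \left(\frac{62}{-12} + 133\right) = 23 \left(62 \left(- \frac{1}{12}\right) + 133\right) = 23 \left(- \frac{31}{6} + 133\right) = 23 \cdot \frac{767}{6} = \frac{17641}{6}$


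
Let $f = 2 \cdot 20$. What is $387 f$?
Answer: $15480$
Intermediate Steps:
$f = 40$
$387 f = 387 \cdot 40 = 15480$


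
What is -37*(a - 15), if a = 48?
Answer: -1221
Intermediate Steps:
-37*(a - 15) = -37*(48 - 15) = -37*33 = -1221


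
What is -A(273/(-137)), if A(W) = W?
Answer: 273/137 ≈ 1.9927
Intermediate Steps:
-A(273/(-137)) = -273/(-137) = -273*(-1)/137 = -1*(-273/137) = 273/137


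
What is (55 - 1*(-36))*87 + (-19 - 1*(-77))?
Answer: 7975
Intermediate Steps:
(55 - 1*(-36))*87 + (-19 - 1*(-77)) = (55 + 36)*87 + (-19 + 77) = 91*87 + 58 = 7917 + 58 = 7975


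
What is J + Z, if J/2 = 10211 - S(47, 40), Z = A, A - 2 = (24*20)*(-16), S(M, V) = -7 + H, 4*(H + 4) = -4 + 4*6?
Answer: 12756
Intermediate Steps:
H = 1 (H = -4 + (-4 + 4*6)/4 = -4 + (-4 + 24)/4 = -4 + (1/4)*20 = -4 + 5 = 1)
S(M, V) = -6 (S(M, V) = -7 + 1 = -6)
A = -7678 (A = 2 + (24*20)*(-16) = 2 + 480*(-16) = 2 - 7680 = -7678)
Z = -7678
J = 20434 (J = 2*(10211 - 1*(-6)) = 2*(10211 + 6) = 2*10217 = 20434)
J + Z = 20434 - 7678 = 12756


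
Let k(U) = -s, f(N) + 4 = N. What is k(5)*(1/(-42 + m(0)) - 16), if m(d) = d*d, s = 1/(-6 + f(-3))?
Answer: -673/546 ≈ -1.2326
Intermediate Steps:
f(N) = -4 + N
s = -1/13 (s = 1/(-6 + (-4 - 3)) = 1/(-6 - 7) = 1/(-13) = -1/13 ≈ -0.076923)
m(d) = d**2
k(U) = 1/13 (k(U) = -1*(-1/13) = 1/13)
k(5)*(1/(-42 + m(0)) - 16) = (1/(-42 + 0**2) - 16)/13 = (1/(-42 + 0) - 16)/13 = (1/(-42) - 16)/13 = (-1/42 - 16)/13 = (1/13)*(-673/42) = -673/546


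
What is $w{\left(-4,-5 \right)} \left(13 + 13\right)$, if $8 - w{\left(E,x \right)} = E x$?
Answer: $-312$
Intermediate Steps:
$w{\left(E,x \right)} = 8 - E x$
$w{\left(-4,-5 \right)} \left(13 + 13\right) = \left(8 - \left(-4\right) \left(-5\right)\right) \left(13 + 13\right) = \left(8 - 20\right) 26 = \left(-12\right) 26 = -312$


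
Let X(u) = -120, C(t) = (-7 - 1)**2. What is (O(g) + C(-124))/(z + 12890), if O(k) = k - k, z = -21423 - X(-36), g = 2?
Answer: -64/8413 ≈ -0.0076073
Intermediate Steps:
C(t) = 64 (C(t) = (-8)**2 = 64)
z = -21303 (z = -21423 - 1*(-120) = -21423 + 120 = -21303)
O(k) = 0
(O(g) + C(-124))/(z + 12890) = (0 + 64)/(-21303 + 12890) = 64/(-8413) = 64*(-1/8413) = -64/8413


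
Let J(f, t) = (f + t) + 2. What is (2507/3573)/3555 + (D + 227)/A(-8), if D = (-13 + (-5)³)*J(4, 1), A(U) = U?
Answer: 9386809141/101616120 ≈ 92.375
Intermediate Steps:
J(f, t) = 2 + f + t
D = -966 (D = (-13 + (-5)³)*(2 + 4 + 1) = (-13 - 125)*7 = -138*7 = -966)
(2507/3573)/3555 + (D + 227)/A(-8) = (2507/3573)/3555 + (-966 + 227)/(-8) = (2507*(1/3573))*(1/3555) - 739*(-⅛) = (2507/3573)*(1/3555) + 739/8 = 2507/12702015 + 739/8 = 9386809141/101616120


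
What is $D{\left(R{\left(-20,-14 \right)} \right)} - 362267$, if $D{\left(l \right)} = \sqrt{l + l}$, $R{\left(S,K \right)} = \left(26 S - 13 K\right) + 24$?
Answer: $-362267 + 2 i \sqrt{157} \approx -3.6227 \cdot 10^{5} + 25.06 i$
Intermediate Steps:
$R{\left(S,K \right)} = 24 - 13 K + 26 S$ ($R{\left(S,K \right)} = \left(- 13 K + 26 S\right) + 24 = 24 - 13 K + 26 S$)
$D{\left(l \right)} = \sqrt{2} \sqrt{l}$ ($D{\left(l \right)} = \sqrt{2 l} = \sqrt{2} \sqrt{l}$)
$D{\left(R{\left(-20,-14 \right)} \right)} - 362267 = \sqrt{2} \sqrt{24 - -182 + 26 \left(-20\right)} - 362267 = \sqrt{2} \sqrt{24 + 182 - 520} - 362267 = \sqrt{2} \sqrt{-314} - 362267 = \sqrt{2} i \sqrt{314} - 362267 = 2 i \sqrt{157} - 362267 = -362267 + 2 i \sqrt{157}$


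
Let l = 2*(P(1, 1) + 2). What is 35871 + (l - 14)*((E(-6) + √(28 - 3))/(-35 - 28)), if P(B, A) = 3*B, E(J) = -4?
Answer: 2259877/63 ≈ 35871.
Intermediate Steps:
l = 10 (l = 2*(3*1 + 2) = 2*(3 + 2) = 2*5 = 10)
35871 + (l - 14)*((E(-6) + √(28 - 3))/(-35 - 28)) = 35871 + (10 - 14)*((-4 + √(28 - 3))/(-35 - 28)) = 35871 - 4*(-4 + √25)/(-63) = 35871 - 4*(-4 + 5)*(-1)/63 = 35871 - 4*(-1)/63 = 35871 - 4*(-1/63) = 35871 + 4/63 = 2259877/63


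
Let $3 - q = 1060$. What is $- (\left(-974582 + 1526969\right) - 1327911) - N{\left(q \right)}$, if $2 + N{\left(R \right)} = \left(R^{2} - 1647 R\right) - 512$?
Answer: $-2082090$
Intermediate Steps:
$q = -1057$ ($q = 3 - 1060 = -1057$)
$N{\left(R \right)} = -514 + R^{2} - 1647 R$ ($N{\left(R \right)} = -2 - \left(512 - R^{2} + 1647 R\right) = -514 + R^{2} - 1647 R$)
$- (\left(-974582 + 1526969\right) - 1327911) - N{\left(q \right)} = - (\left(-974582 + 1526969\right) - 1327911) - \left(-514 + \left(-1057\right)^{2} - -1740879\right) = - (552387 - 1327911) - \left(-514 + 1117249 + 1740879\right) = \left(-1\right) \left(-775524\right) - 2857614 = 775524 - 2857614 = -2082090$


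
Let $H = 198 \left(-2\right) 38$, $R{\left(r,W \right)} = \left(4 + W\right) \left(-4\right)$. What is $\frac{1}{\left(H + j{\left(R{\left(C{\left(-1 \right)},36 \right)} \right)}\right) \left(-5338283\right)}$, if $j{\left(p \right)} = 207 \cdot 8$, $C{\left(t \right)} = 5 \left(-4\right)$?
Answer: $\frac{1}{71490285936} \approx 1.3988 \cdot 10^{-11}$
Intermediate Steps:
$C{\left(t \right)} = -20$
$R{\left(r,W \right)} = -16 - 4 W$
$H = -15048$ ($H = \left(-396\right) 38 = -15048$)
$j{\left(p \right)} = 1656$
$\frac{1}{\left(H + j{\left(R{\left(C{\left(-1 \right)},36 \right)} \right)}\right) \left(-5338283\right)} = \frac{1}{\left(-15048 + 1656\right) \left(-5338283\right)} = \frac{1}{-13392} \left(- \frac{1}{5338283}\right) = \left(- \frac{1}{13392}\right) \left(- \frac{1}{5338283}\right) = \frac{1}{71490285936}$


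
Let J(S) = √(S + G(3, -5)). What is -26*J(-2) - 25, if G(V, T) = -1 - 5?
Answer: -25 - 52*I*√2 ≈ -25.0 - 73.539*I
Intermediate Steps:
G(V, T) = -6
J(S) = √(-6 + S) (J(S) = √(S - 6) = √(-6 + S))
-26*J(-2) - 25 = -26*√(-6 - 2) - 25 = -52*I*√2 - 25 = -25 - 52*I*√2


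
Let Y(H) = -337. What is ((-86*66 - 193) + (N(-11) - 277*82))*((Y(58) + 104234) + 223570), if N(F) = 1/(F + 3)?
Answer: -74880241555/8 ≈ -9.3600e+9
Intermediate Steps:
N(F) = 1/(3 + F)
((-86*66 - 193) + (N(-11) - 277*82))*((Y(58) + 104234) + 223570) = ((-86*66 - 193) + (1/(3 - 11) - 277*82))*((-337 + 104234) + 223570) = ((-5676 - 193) + (1/(-8) - 22714))*(103897 + 223570) = (-5869 + (-1/8 - 22714))*327467 = (-5869 - 181713/8)*327467 = -228665/8*327467 = -74880241555/8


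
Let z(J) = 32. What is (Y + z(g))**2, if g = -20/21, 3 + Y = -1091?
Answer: 1127844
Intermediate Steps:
Y = -1094 (Y = -3 - 1091 = -1094)
g = -20/21 (g = -20*1/21 = -20/21 ≈ -0.95238)
(Y + z(g))**2 = (-1094 + 32)**2 = (-1062)**2 = 1127844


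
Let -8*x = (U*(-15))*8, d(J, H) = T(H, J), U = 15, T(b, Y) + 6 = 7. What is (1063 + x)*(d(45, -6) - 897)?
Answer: -1154048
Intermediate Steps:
T(b, Y) = 1 (T(b, Y) = -6 + 7 = 1)
d(J, H) = 1
x = 225 (x = -15*(-15)*8/8 = -(-225)*8/8 = -⅛*(-1800) = 225)
(1063 + x)*(d(45, -6) - 897) = (1063 + 225)*(1 - 897) = 1288*(-896) = -1154048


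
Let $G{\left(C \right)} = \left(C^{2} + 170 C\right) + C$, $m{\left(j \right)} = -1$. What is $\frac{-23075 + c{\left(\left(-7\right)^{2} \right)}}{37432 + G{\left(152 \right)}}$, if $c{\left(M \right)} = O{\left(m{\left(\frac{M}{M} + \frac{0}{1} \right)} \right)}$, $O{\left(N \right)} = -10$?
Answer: $- \frac{23085}{86528} \approx -0.26679$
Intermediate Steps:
$c{\left(M \right)} = -10$
$G{\left(C \right)} = C^{2} + 171 C$
$\frac{-23075 + c{\left(\left(-7\right)^{2} \right)}}{37432 + G{\left(152 \right)}} = \frac{-23075 - 10}{37432 + 152 \left(171 + 152\right)} = - \frac{23085}{37432 + 152 \cdot 323} = - \frac{23085}{37432 + 49096} = - \frac{23085}{86528}$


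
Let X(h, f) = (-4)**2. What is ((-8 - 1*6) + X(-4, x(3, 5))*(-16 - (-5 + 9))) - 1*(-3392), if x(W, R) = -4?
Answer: 3058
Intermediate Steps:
X(h, f) = 16
((-8 - 1*6) + X(-4, x(3, 5))*(-16 - (-5 + 9))) - 1*(-3392) = ((-8 - 1*6) + 16*(-16 - (-5 + 9))) - 1*(-3392) = ((-8 - 6) + 16*(-16 - 1*4)) + 3392 = (-14 + 16*(-16 - 4)) + 3392 = (-14 + 16*(-20)) + 3392 = (-14 - 320) + 3392 = -334 + 3392 = 3058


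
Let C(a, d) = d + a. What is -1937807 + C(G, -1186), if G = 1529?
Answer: -1937464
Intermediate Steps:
C(a, d) = a + d
-1937807 + C(G, -1186) = -1937807 + (1529 - 1186) = -1937807 + 343 = -1937464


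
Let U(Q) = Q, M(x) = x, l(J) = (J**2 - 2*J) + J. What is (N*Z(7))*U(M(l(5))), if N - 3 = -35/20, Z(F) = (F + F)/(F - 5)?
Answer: 175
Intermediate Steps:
Z(F) = 2*F/(-5 + F) (Z(F) = (2*F)/(-5 + F) = 2*F/(-5 + F))
l(J) = J**2 - J
N = 5/4 (N = 3 - 35/20 = 3 - 35*1/20 = 3 - 7/4 = 5/4 ≈ 1.2500)
(N*Z(7))*U(M(l(5))) = (5*(2*7/(-5 + 7))/4)*(5*(-1 + 5)) = (5*(2*7/2)/4)*(5*4) = (5*(2*7*(1/2))/4)*20 = ((5/4)*7)*20 = (35/4)*20 = 175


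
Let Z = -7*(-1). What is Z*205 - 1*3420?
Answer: -1985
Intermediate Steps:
Z = 7
Z*205 - 1*3420 = 7*205 - 1*3420 = 1435 - 3420 = -1985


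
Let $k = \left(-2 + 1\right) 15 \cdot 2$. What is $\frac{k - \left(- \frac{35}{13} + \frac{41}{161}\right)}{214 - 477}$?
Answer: $\frac{57688}{550459} \approx 0.1048$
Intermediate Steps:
$k = -30$ ($k = \left(-1\right) 30 = -30$)
$\frac{k - \left(- \frac{35}{13} + \frac{41}{161}\right)}{214 - 477} = \frac{-30 - \left(- \frac{35}{13} + \frac{41}{161}\right)}{214 - 477} = \frac{-30 - - \frac{5102}{2093}}{-263} = \left(-30 + \left(- \frac{41}{161} + \frac{35}{13}\right)\right) \left(- \frac{1}{263}\right) = \left(-30 + \frac{5102}{2093}\right) \left(- \frac{1}{263}\right) = \left(- \frac{57688}{2093}\right) \left(- \frac{1}{263}\right) = \frac{57688}{550459}$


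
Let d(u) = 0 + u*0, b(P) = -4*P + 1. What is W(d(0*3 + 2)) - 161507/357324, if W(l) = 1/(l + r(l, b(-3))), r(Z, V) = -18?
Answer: -544075/1071972 ≈ -0.50755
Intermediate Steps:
b(P) = 1 - 4*P
d(u) = 0 (d(u) = 0 + 0 = 0)
W(l) = 1/(-18 + l) (W(l) = 1/(l - 18) = 1/(-18 + l))
W(d(0*3 + 2)) - 161507/357324 = 1/(-18 + 0) - 161507/357324 = 1/(-18) - 161507/357324 = -1/18 - 1*161507/357324 = -1/18 - 161507/357324 = -544075/1071972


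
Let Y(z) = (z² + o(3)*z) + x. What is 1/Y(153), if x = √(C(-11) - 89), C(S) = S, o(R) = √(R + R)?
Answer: 1/(23409 + 10*I + 153*√6) ≈ 4.2045e-5 - 1.77e-8*I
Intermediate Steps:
o(R) = √2*√R (o(R) = √(2*R) = √2*√R)
x = 10*I (x = √(-11 - 89) = √(-100) = 10*I ≈ 10.0*I)
Y(z) = z² + 10*I + z*√6 (Y(z) = (z² + (√2*√3)*z) + 10*I = (z² + √6*z) + 10*I = (z² + z*√6) + 10*I = z² + 10*I + z*√6)
1/Y(153) = 1/(153² + 10*I + 153*√6) = 1/(23409 + 10*I + 153*√6)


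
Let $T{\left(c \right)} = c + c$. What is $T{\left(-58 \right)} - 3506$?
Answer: $-3622$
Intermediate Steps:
$T{\left(c \right)} = 2 c$
$T{\left(-58 \right)} - 3506 = 2 \left(-58\right) - 3506 = -116 - 3506 = -3622$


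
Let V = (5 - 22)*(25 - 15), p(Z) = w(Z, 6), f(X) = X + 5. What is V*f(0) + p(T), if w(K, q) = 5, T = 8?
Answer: -845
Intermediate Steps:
f(X) = 5 + X
p(Z) = 5
V = -170 (V = -17*10 = -170)
V*f(0) + p(T) = -170*(5 + 0) + 5 = -170*5 + 5 = -850 + 5 = -845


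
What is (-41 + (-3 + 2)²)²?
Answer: 1600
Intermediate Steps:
(-41 + (-3 + 2)²)² = (-41 + (-1)²)² = (-41 + 1)² = (-40)² = 1600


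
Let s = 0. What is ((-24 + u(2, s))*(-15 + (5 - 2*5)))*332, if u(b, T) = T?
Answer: 159360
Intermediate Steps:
((-24 + u(2, s))*(-15 + (5 - 2*5)))*332 = ((-24 + 0)*(-15 + (5 - 2*5)))*332 = -24*(-15 + (5 - 10))*332 = -24*(-15 - 5)*332 = -24*(-20)*332 = 480*332 = 159360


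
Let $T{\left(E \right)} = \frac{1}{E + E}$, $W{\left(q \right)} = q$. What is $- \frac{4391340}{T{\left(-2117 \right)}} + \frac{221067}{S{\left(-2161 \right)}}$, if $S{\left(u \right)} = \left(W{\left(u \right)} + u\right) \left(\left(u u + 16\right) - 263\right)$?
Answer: $\frac{125082913296510092871}{6727443676} \approx 1.8593 \cdot 10^{10}$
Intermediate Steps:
$T{\left(E \right)} = \frac{1}{2 E}$
$S{\left(u \right)} = 2 u \left(-247 + u^{2}\right)$ ($S{\left(u \right)} = \left(u + u\right) \left(\left(u u + 16\right) - 263\right) = 2 u \left(\left(u^{2} + 16\right) - 263\right) = 2 u \left(\left(16 + u^{2}\right) - 263\right) = 2 u \left(-247 + u^{2}\right)$)
$- \frac{4391340}{T{\left(-2117 \right)}} + \frac{221067}{S{\left(-2161 \right)}} = - \frac{4391340}{\frac{1}{2} \frac{1}{-2117}} + \frac{221067}{2 \left(-2161\right) \left(-247 + \left(-2161\right)^{2}\right)} = - \frac{4391340}{\frac{1}{2} \left(- \frac{1}{2117}\right)} + \frac{221067}{2 \left(-2161\right) \left(-247 + 4669921\right)} = - \frac{4391340}{- \frac{1}{4234}} + \frac{221067}{2 \left(-2161\right) 4669674} = \left(-4391340\right) \left(-4234\right) + \frac{221067}{-20182331028} = 18592933560 + 221067 \left(- \frac{1}{20182331028}\right) = 18592933560 - \frac{73689}{6727443676} = \frac{125082913296510092871}{6727443676}$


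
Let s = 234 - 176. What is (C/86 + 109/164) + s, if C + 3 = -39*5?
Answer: 397467/7052 ≈ 56.362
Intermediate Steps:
C = -198 (C = -3 - 39*5 = -3 - 195 = -198)
s = 58
(C/86 + 109/164) + s = (-198/86 + 109/164) + 58 = (-198*1/86 + 109*(1/164)) + 58 = (-99/43 + 109/164) + 58 = -11549/7052 + 58 = 397467/7052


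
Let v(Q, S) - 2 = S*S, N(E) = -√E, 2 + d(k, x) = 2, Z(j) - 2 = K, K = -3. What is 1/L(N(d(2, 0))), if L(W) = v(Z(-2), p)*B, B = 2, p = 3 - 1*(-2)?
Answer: 1/54 ≈ 0.018519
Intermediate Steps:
Z(j) = -1 (Z(j) = 2 - 3 = -1)
p = 5 (p = 3 + 2 = 5)
d(k, x) = 0 (d(k, x) = -2 + 2 = 0)
v(Q, S) = 2 + S² (v(Q, S) = 2 + S*S = 2 + S²)
L(W) = 54 (L(W) = (2 + 5²)*2 = (2 + 25)*2 = 27*2 = 54)
1/L(N(d(2, 0))) = 1/54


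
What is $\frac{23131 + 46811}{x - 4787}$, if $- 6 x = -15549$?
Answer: $- \frac{139884}{4391} \approx -31.857$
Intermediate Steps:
$x = \frac{5183}{2}$ ($x = \left(- \frac{1}{6}\right) \left(-15549\right) = \frac{5183}{2} \approx 2591.5$)
$\frac{23131 + 46811}{x - 4787} = \frac{23131 + 46811}{\frac{5183}{2} - 4787} = \frac{69942}{- \frac{4391}{2}} = 69942 \left(- \frac{2}{4391}\right) = - \frac{139884}{4391}$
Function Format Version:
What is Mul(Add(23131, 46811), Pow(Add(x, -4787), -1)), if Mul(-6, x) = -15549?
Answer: Rational(-139884, 4391) ≈ -31.857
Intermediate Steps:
x = Rational(5183, 2) (x = Mul(Rational(-1, 6), -15549) = Rational(5183, 2) ≈ 2591.5)
Mul(Add(23131, 46811), Pow(Add(x, -4787), -1)) = Mul(Add(23131, 46811), Pow(Add(Rational(5183, 2), -4787), -1)) = Mul(69942, Pow(Rational(-4391, 2), -1)) = Mul(69942, Rational(-2, 4391)) = Rational(-139884, 4391)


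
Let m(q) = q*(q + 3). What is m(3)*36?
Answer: 648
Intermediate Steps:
m(q) = q*(3 + q)
m(3)*36 = (3*(3 + 3))*36 = (3*6)*36 = 18*36 = 648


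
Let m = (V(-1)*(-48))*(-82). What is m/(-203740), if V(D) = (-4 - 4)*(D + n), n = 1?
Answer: 0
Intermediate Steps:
V(D) = -8 - 8*D (V(D) = (-4 - 4)*(D + 1) = -8*(1 + D) = -8 - 8*D)
m = 0 (m = ((-8 - 8*(-1))*(-48))*(-82) = ((-8 + 8)*(-48))*(-82) = (0*(-48))*(-82) = 0*(-82) = 0)
m/(-203740) = 0/(-203740) = 0*(-1/203740) = 0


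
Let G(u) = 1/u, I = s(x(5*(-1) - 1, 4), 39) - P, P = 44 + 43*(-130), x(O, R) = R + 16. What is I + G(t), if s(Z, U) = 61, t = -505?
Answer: 2831534/505 ≈ 5607.0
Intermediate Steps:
x(O, R) = 16 + R
P = -5546 (P = 44 - 5590 = -5546)
I = 5607 (I = 61 - 1*(-5546) = 61 + 5546 = 5607)
I + G(t) = 5607 + 1/(-505) = 5607 - 1/505 = 2831534/505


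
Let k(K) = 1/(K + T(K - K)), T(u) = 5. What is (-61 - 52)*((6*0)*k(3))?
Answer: 0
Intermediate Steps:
k(K) = 1/(5 + K) (k(K) = 1/(K + 5) = 1/(5 + K))
(-61 - 52)*((6*0)*k(3)) = (-61 - 52)*((6*0)/(5 + 3)) = -0/8 = -113*0 = 0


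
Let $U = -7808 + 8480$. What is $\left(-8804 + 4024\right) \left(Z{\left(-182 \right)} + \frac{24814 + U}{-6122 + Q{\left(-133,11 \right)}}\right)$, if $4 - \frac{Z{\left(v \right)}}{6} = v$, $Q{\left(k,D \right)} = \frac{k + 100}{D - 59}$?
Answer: $- \frac{520515136400}{97941} \approx -5.3146 \cdot 10^{6}$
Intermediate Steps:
$Q{\left(k,D \right)} = \frac{100 + k}{-59 + D}$
$U = 672$
$Z{\left(v \right)} = 24 - 6 v$
$\left(-8804 + 4024\right) \left(Z{\left(-182 \right)} + \frac{24814 + U}{-6122 + Q{\left(-133,11 \right)}}\right) = \left(-8804 + 4024\right) \left(\left(24 - -1092\right) + \frac{24814 + 672}{-6122 + \frac{100 - 133}{-59 + 11}}\right) = - 4780 \left(\left(24 + 1092\right) + \frac{25486}{-6122 + \frac{1}{-48} \left(-33\right)}\right) = - 4780 \left(1116 + \frac{25486}{-6122 - - \frac{11}{16}}\right) = - 4780 \left(1116 + \frac{25486}{-6122 + \frac{11}{16}}\right) = - 4780 \left(1116 + \frac{25486}{- \frac{97941}{16}}\right) = - 4780 \left(1116 + 25486 \left(- \frac{16}{97941}\right)\right) = - 4780 \left(1116 - \frac{407776}{97941}\right) = \left(-4780\right) \frac{108894380}{97941} = - \frac{520515136400}{97941}$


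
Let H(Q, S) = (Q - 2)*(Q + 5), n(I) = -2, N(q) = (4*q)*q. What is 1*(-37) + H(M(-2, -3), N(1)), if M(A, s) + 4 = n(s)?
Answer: -29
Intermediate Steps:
N(q) = 4*q²
M(A, s) = -6 (M(A, s) = -4 - 2 = -6)
H(Q, S) = (-2 + Q)*(5 + Q)
1*(-37) + H(M(-2, -3), N(1)) = 1*(-37) + (-10 + (-6)² + 3*(-6)) = -37 + (-10 + 36 - 18) = -37 + 8 = -29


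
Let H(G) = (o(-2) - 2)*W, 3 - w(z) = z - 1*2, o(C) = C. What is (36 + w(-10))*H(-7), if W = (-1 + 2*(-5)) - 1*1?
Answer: 2448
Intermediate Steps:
w(z) = 5 - z (w(z) = 3 - (z - 1*2) = 3 - (z - 2) = 3 - (-2 + z) = 3 + (2 - z) = 5 - z)
W = -12 (W = (-1 - 10) - 1 = -11 - 1 = -12)
H(G) = 48 (H(G) = (-2 - 2)*(-12) = -4*(-12) = 48)
(36 + w(-10))*H(-7) = (36 + (5 - 1*(-10)))*48 = (36 + (5 + 10))*48 = (36 + 15)*48 = 51*48 = 2448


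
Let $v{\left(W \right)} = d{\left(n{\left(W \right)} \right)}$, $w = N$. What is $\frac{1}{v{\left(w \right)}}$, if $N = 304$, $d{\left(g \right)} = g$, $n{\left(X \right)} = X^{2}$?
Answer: $\frac{1}{92416} \approx 1.0821 \cdot 10^{-5}$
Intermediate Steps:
$w = 304$
$v{\left(W \right)} = W^{2}$
$\frac{1}{v{\left(w \right)}} = \frac{1}{304^{2}} = \frac{1}{92416}$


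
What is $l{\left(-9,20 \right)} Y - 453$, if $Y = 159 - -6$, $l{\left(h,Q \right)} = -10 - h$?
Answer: $-618$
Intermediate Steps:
$Y = 165$ ($Y = 159 + 6 = 165$)
$l{\left(-9,20 \right)} Y - 453 = \left(-10 - -9\right) 165 - 453 = \left(-10 + 9\right) 165 - 453 = \left(-1\right) 165 - 453 = -165 - 453 = -618$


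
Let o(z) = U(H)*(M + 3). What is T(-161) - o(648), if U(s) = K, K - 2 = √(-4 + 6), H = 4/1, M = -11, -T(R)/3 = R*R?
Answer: -77747 + 8*√2 ≈ -77736.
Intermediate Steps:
T(R) = -3*R² (T(R) = -3*R*R = -3*R²)
H = 4 (H = 4*1 = 4)
K = 2 + √2 (K = 2 + √(-4 + 6) = 2 + √2 ≈ 3.4142)
U(s) = 2 + √2
o(z) = -16 - 8*√2 (o(z) = (2 + √2)*(-11 + 3) = (2 + √2)*(-8) = -16 - 8*√2)
T(-161) - o(648) = -3*(-161)² - (-16 - 8*√2) = -3*25921 + (16 + 8*√2) = -77763 + (16 + 8*√2) = -77747 + 8*√2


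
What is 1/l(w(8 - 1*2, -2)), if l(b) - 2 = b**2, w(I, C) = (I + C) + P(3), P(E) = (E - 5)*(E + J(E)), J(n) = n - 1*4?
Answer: 1/2 ≈ 0.50000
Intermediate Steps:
J(n) = -4 + n (J(n) = n - 4 = -4 + n)
P(E) = (-5 + E)*(-4 + 2*E) (P(E) = (E - 5)*(E + (-4 + E)) = (-5 + E)*(-4 + 2*E))
w(I, C) = -4 + C + I (w(I, C) = (I + C) + (20 - 14*3 + 2*3**2) = (C + I) + (20 - 42 + 2*9) = (C + I) + (20 - 42 + 18) = (C + I) - 4 = -4 + C + I)
l(b) = 2 + b**2
1/l(w(8 - 1*2, -2)) = 1/(2 + (-4 - 2 + (8 - 1*2))**2) = 1/(2 + (-4 - 2 + (8 - 2))**2) = 1/(2 + (-4 - 2 + 6)**2) = 1/(2 + 0**2) = 1/(2 + 0) = 1/2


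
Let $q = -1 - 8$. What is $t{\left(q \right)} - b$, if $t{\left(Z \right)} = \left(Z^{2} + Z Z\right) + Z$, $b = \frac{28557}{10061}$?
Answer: $\frac{1510776}{10061} \approx 150.16$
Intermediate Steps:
$q = -9$ ($q = -1 - 8 = -9$)
$b = \frac{28557}{10061}$ ($b = 28557 \cdot \frac{1}{10061} = \frac{28557}{10061} \approx 2.8384$)
$t{\left(Z \right)} = Z + 2 Z^{2}$ ($t{\left(Z \right)} = \left(Z^{2} + Z^{2}\right) + Z = 2 Z^{2} + Z = Z + 2 Z^{2}$)
$t{\left(q \right)} - b = - 9 \left(1 + 2 \left(-9\right)\right) - \frac{28557}{10061} = - 9 \left(1 - 18\right) - \frac{28557}{10061} = \left(-9\right) \left(-17\right) - \frac{28557}{10061} = 153 - \frac{28557}{10061} = \frac{1510776}{10061}$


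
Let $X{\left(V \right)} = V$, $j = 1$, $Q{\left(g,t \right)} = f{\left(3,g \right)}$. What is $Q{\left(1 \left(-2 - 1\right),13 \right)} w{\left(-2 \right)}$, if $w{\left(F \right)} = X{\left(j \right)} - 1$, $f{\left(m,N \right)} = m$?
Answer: $0$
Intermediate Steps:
$Q{\left(g,t \right)} = 3$
$w{\left(F \right)} = 0$ ($w{\left(F \right)} = 1 - 1 = 0$)
$Q{\left(1 \left(-2 - 1\right),13 \right)} w{\left(-2 \right)} = 3 \cdot 0 = 0$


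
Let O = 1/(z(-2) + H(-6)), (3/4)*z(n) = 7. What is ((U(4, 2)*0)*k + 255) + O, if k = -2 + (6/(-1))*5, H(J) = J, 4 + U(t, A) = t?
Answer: 2553/10 ≈ 255.30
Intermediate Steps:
z(n) = 28/3 (z(n) = (4/3)*7 = 28/3)
U(t, A) = -4 + t
O = 3/10 (O = 1/(28/3 - 6) = 1/(10/3) = 3/10 ≈ 0.30000)
k = -32 (k = -2 + (6*(-1))*5 = -2 - 6*5 = -2 - 30 = -32)
((U(4, 2)*0)*k + 255) + O = (((-4 + 4)*0)*(-32) + 255) + 3/10 = ((0*0)*(-32) + 255) + 3/10 = (0*(-32) + 255) + 3/10 = (0 + 255) + 3/10 = 255 + 3/10 = 2553/10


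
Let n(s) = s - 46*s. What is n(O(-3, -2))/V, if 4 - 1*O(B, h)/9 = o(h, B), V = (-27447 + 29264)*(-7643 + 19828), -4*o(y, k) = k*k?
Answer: -2025/17712116 ≈ -0.00011433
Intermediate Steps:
o(y, k) = -k**2/4 (o(y, k) = -k*k/4 = -k**2/4)
V = 22140145 (V = 1817*12185 = 22140145)
O(B, h) = 36 + 9*B**2/4 (O(B, h) = 36 - (-9)*B**2/4 = 36 + 9*B**2/4)
n(s) = -45*s (n(s) = s - 46*s = -45*s)
n(O(-3, -2))/V = -45*(36 + (9/4)*(-3)**2)/22140145 = -45*(36 + (9/4)*9)*(1/22140145) = -45*(36 + 81/4)*(1/22140145) = -45*225/4*(1/22140145) = -10125/4*1/22140145 = -2025/17712116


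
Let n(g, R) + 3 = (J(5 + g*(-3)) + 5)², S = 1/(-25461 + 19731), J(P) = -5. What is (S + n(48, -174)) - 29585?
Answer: -169539241/5730 ≈ -29588.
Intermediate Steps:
S = -1/5730 (S = 1/(-5730) = -1/5730 ≈ -0.00017452)
n(g, R) = -3 (n(g, R) = -3 + (-5 + 5)² = -3 + 0² = -3 + 0 = -3)
(S + n(48, -174)) - 29585 = (-1/5730 - 3) - 29585 = -17191/5730 - 29585 = -169539241/5730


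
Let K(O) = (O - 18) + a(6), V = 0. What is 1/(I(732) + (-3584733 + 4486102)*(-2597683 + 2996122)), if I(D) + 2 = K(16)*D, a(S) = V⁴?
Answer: 1/359140561525 ≈ 2.7844e-12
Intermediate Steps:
a(S) = 0 (a(S) = 0⁴ = 0)
K(O) = -18 + O (K(O) = (O - 18) + 0 = (-18 + O) + 0 = -18 + O)
I(D) = -2 - 2*D (I(D) = -2 + (-18 + 16)*D = -2 - 2*D)
1/(I(732) + (-3584733 + 4486102)*(-2597683 + 2996122)) = 1/((-2 - 2*732) + (-3584733 + 4486102)*(-2597683 + 2996122)) = 1/((-2 - 1464) + 901369*398439) = 1/(-1466 + 359140562991) = 1/359140561525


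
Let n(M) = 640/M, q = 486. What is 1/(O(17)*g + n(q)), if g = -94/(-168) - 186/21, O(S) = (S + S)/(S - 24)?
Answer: 23814/991129 ≈ 0.024027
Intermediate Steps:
O(S) = 2*S/(-24 + S) (O(S) = (2*S)/(-24 + S) = 2*S/(-24 + S))
g = -697/84 (g = -94*(-1/168) - 186*1/21 = 47/84 - 62/7 = -697/84 ≈ -8.2976)
1/(O(17)*g + n(q)) = 1/((2*17/(-24 + 17))*(-697/84) + 640/486) = 1/((2*17/(-7))*(-697/84) + 640*(1/486)) = 1/((2*17*(-⅐))*(-697/84) + 320/243) = 1/(-34/7*(-697/84) + 320/243) = 1/(11849/294 + 320/243) = 1/(991129/23814) = 23814/991129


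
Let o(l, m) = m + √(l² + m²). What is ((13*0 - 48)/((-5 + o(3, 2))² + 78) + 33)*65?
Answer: 5033535/2383 - 4680*√13/2383 ≈ 2105.2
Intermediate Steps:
((13*0 - 48)/((-5 + o(3, 2))² + 78) + 33)*65 = ((13*0 - 48)/((-5 + (2 + √(3² + 2²)))² + 78) + 33)*65 = ((0 - 48)/((-5 + (2 + √(9 + 4)))² + 78) + 33)*65 = (-48/((-5 + (2 + √13))² + 78) + 33)*65 = (-48/((-3 + √13)² + 78) + 33)*65 = (-48/(78 + (-3 + √13)²) + 33)*65 = (33 - 48/(78 + (-3 + √13)²))*65 = 2145 - 3120/(78 + (-3 + √13)²)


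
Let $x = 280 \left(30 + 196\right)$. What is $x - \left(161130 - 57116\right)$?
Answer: $-40734$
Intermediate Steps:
$x = 63280$ ($x = 280 \cdot 226 = 63280$)
$x - \left(161130 - 57116\right) = 63280 - \left(161130 - 57116\right) = 63280 - 104014 = -40734$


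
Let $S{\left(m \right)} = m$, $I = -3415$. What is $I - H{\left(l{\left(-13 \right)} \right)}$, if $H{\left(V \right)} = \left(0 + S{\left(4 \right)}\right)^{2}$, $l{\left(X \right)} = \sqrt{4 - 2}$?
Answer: $-3431$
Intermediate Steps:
$l{\left(X \right)} = \sqrt{2}$
$H{\left(V \right)} = 16$ ($H{\left(V \right)} = \left(0 + 4\right)^{2} = 4^{2} = 16$)
$I - H{\left(l{\left(-13 \right)} \right)} = -3415 - 16 = -3431$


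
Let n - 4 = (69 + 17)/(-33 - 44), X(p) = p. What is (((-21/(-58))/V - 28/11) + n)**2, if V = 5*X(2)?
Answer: 278789809/1994515600 ≈ 0.13978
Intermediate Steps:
V = 10 (V = 5*2 = 10)
n = 222/77 (n = 4 + (69 + 17)/(-33 - 44) = 4 + 86/(-77) = 4 + 86*(-1/77) = 4 - 86/77 = 222/77 ≈ 2.8831)
(((-21/(-58))/V - 28/11) + n)**2 = ((-21/(-58)/10 - 28/11) + 222/77)**2 = ((-21*(-1/58)*(1/10) - 28*1/11) + 222/77)**2 = (((21/58)*(1/10) - 28/11) + 222/77)**2 = ((21/580 - 28/11) + 222/77)**2 = (-16009/6380 + 222/77)**2 = (16697/44660)**2 = 278789809/1994515600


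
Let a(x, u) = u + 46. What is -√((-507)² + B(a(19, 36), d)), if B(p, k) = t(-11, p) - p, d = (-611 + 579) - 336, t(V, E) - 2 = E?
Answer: -√257051 ≈ -507.00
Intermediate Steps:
a(x, u) = 46 + u
t(V, E) = 2 + E
d = -368 (d = -32 - 336 = -368)
B(p, k) = 2 (B(p, k) = (2 + p) - p = 2)
-√((-507)² + B(a(19, 36), d)) = -√((-507)² + 2) = -√(257049 + 2) = -√257051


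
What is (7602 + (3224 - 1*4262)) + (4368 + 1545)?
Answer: 12477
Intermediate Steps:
(7602 + (3224 - 1*4262)) + (4368 + 1545) = (7602 + (3224 - 4262)) + 5913 = (7602 - 1038) + 5913 = 6564 + 5913 = 12477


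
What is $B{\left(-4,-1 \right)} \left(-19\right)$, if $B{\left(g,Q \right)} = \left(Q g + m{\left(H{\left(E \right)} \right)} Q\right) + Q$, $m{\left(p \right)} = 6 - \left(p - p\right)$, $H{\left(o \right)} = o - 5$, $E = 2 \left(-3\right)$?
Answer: $57$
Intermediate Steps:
$E = -6$
$H{\left(o \right)} = -5 + o$ ($H{\left(o \right)} = o - 5 = -5 + o$)
$m{\left(p \right)} = 6$ ($m{\left(p \right)} = 6 - 0 = 6 + 0 = 6$)
$B{\left(g,Q \right)} = 7 Q + Q g$ ($B{\left(g,Q \right)} = \left(Q g + 6 Q\right) + Q = \left(6 Q + Q g\right) + Q = 7 Q + Q g$)
$B{\left(-4,-1 \right)} \left(-19\right) = - (7 - 4) \left(-19\right) = \left(-1\right) 3 \left(-19\right) = \left(-3\right) \left(-19\right) = 57$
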